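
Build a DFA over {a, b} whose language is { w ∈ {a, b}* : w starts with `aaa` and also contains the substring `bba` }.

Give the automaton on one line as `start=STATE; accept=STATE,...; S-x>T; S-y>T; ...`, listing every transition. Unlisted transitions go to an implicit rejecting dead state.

Build one automaton per condition and run them in lockstep. One (5 states) tracks whether the input so far still matches the prefix `aaa`; the other (4 states) tracks whether and how much of `bba` has been seen. Each combined state is a pair, one component from each; accept when both components accept.
          a    b  
>  q0     q1   q2 
   q1     q3   q2 
   q2     q4   q5 
   q3     q6   q2 
   q4     q4   q2 
   q5     q7   q5 
   q6     q6   q8 
   q7     q7   q7 
   q8     q6   q9 
   q9    q10   q9 
 * q10   q10  q10 
(> = start, * = accepting)

start=q0; accept=q10; q0-a>q1; q0-b>q2; q1-a>q3; q1-b>q2; q2-a>q4; q2-b>q5; q3-a>q6; q3-b>q2; q4-a>q4; q4-b>q2; q5-a>q7; q5-b>q5; q6-a>q6; q6-b>q8; q7-a>q7; q7-b>q7; q8-a>q6; q8-b>q9; q9-a>q10; q9-b>q9; q10-a>q10; q10-b>q10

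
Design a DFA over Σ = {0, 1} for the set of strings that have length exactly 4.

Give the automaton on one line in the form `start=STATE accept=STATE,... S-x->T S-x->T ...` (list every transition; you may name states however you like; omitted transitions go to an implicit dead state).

Count input length up to 5: every symbol moves from s0 toward s5, which means 'more than 4' and absorbs. Accept from {s4}.
        0   1  
>  s0   s1  s1 
   s1   s2  s2 
   s2   s3  s3 
   s3   s4  s4 
 * s4   s5  s5 
   s5   s5  s5 
(> = start, * = accepting)

start=s0 accept=s4 s0-0->s1 s0-1->s1 s1-0->s2 s1-1->s2 s2-0->s3 s2-1->s3 s3-0->s4 s3-1->s4 s4-0->s5 s4-1->s5 s5-0->s5 s5-1->s5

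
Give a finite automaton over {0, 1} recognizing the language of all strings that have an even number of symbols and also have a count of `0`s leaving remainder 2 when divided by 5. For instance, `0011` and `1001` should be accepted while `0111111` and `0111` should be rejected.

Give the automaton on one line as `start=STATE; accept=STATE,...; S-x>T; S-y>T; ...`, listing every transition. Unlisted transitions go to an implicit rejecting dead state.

start=s0; accept=s3; s0-0>s1; s0-1>s2; s1-0>s3; s1-1>s4; s2-0>s4; s2-1>s0; s3-0>s5; s3-1>s6; s4-0>s6; s4-1>s1; s5-0>s7; s5-1>s8; s6-0>s8; s6-1>s3; s7-0>s2; s7-1>s9; s8-0>s9; s8-1>s5; s9-0>s0; s9-1>s7

Handle the two conditions separately and then intersect. The first has 2 states tracking the input length modulo 2; the second has 5 states tracking the count of `0`s modulo 5. A product state is a pair (one from each), accepting exactly when both do.
        0   1  
>  s0   s1  s2 
   s1   s3  s4 
   s2   s4  s0 
 * s3   s5  s6 
   s4   s6  s1 
   s5   s7  s8 
   s6   s8  s3 
   s7   s2  s9 
   s8   s9  s5 
   s9   s0  s7 
(> = start, * = accepting)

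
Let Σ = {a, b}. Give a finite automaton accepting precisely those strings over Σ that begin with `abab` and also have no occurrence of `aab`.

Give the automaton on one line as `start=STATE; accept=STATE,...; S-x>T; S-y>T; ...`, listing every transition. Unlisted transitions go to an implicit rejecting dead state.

Run two small machines in parallel and take their product. One (6 states) tracks whether the input so far still matches the prefix `abab`; the other (4 states) tracks partial matches of the forbidden pattern `aab`. Each combined state is a pair, one component from each; accept when both components accept. After merging equivalent states the machine shrinks.
An 8-state machine:
        a   b  
>  S0   S1  S2 
   S1   S2  S3 
   S2   S2  S2 
   S3   S4  S2 
   S4   S2  S5 
 * S5   S6  S5 
 * S6   S7  S5 
 * S7   S7  S2 
(> = start, * = accepting)

start=S0; accept=S5,S6,S7; S0-a>S1; S0-b>S2; S1-a>S2; S1-b>S3; S2-a>S2; S2-b>S2; S3-a>S4; S3-b>S2; S4-a>S2; S4-b>S5; S5-a>S6; S5-b>S5; S6-a>S7; S6-b>S5; S7-a>S7; S7-b>S2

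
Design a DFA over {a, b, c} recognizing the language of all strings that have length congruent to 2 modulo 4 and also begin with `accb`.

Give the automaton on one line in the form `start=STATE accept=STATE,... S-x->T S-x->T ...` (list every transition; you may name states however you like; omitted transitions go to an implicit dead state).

Build one automaton per condition and run them in lockstep. One (4 states) tracks the input length modulo 4; the other (6 states) tracks whether the input so far still matches the prefix `accb`. Each combined state is a pair, one component from each; accept when both components accept. After merging equivalent states the machine shrinks.
        a   b   c  
>  s0   s1  s2  s2 
   s1   s2  s2  s3 
   s2   s2  s2  s2 
   s3   s2  s2  s4 
   s4   s2  s5  s2 
   s5   s6  s6  s6 
   s6   s7  s7  s7 
 * s7   s8  s8  s8 
   s8   s5  s5  s5 
(> = start, * = accepting)

start=s0 accept=s7 s0-a->s1 s0-b->s2 s0-c->s2 s1-a->s2 s1-b->s2 s1-c->s3 s2-a->s2 s2-b->s2 s2-c->s2 s3-a->s2 s3-b->s2 s3-c->s4 s4-a->s2 s4-b->s5 s4-c->s2 s5-a->s6 s5-b->s6 s5-c->s6 s6-a->s7 s6-b->s7 s6-c->s7 s7-a->s8 s7-b->s8 s7-c->s8 s8-a->s5 s8-b->s5 s8-c->s5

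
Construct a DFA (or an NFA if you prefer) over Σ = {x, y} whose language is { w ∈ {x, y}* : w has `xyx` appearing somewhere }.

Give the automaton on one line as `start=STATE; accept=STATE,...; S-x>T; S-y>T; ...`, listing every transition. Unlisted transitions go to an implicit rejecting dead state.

start=s0; accept=s3; s0-x>s1; s0-y>s0; s1-x>s1; s1-y>s2; s2-x>s3; s2-y>s0; s3-x>s3; s3-y>s3

Track how much of `xyx` has been matched so far: state s0 is no progress, s3 is the absorbing accept state reached once `xyx` has occurred. Intermediate states record partial matches; on a mismatch, fall back to the longest reusable overlap.
4 states suffice.
        x   y  
>  s0   s1  s0 
   s1   s1  s2 
   s2   s3  s0 
 * s3   s3  s3 
(> = start, * = accepting)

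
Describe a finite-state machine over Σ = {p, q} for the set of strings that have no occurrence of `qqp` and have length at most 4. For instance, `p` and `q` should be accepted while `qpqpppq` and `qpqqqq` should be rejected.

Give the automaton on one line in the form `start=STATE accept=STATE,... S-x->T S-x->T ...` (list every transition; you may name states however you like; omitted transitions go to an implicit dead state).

start=s0 accept=s0,s1,s2,s3,s4,s5,s6,s7,s8,s10,s11,s12 s0-p->s1 s0-q->s2 s1-p->s3 s1-q->s4 s2-p->s3 s2-q->s5 s3-p->s6 s3-q->s7 s4-p->s6 s4-q->s8 s5-p->s9 s5-q->s8 s6-p->s10 s6-q->s11 s7-p->s10 s7-q->s12 s8-p->s13 s8-q->s12 s9-p->s13 s9-q->s13 s10-p->s14 s10-q->s15 s11-p->s14 s11-q->s16 s12-p->s17 s12-q->s16 s13-p->s17 s13-q->s17 s14-p->s14 s14-q->s15 s15-p->s14 s15-q->s16 s16-p->s17 s16-q->s16 s17-p->s17 s17-q->s17

Build one automaton per condition and run them in lockstep. One (4 states) tracks partial matches of the forbidden pattern `qqp`; the other (6 states) tracks the input length, saturating at 5. Each combined state is a pair, one component from each; accept when both components accept.
With 18 states:
          p    q  
>* s0     s1   s2 
 * s1     s3   s4 
 * s2     s3   s5 
 * s3     s6   s7 
 * s4     s6   s8 
 * s5     s9   s8 
 * s6    s10  s11 
 * s7    s10  s12 
 * s8    s13  s12 
   s9    s13  s13 
 * s10   s14  s15 
 * s11   s14  s16 
 * s12   s17  s16 
   s13   s17  s17 
   s14   s14  s15 
   s15   s14  s16 
   s16   s17  s16 
   s17   s17  s17 
(> = start, * = accepting)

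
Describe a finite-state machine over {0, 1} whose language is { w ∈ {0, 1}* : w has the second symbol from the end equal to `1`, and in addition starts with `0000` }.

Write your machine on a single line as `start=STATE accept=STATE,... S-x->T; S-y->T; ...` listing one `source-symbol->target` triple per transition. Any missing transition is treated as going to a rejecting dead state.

Build one automaton per condition and run them in lockstep. One (7 states) tracks the last 2 symbols read; the other (6 states) tracks whether the input so far still matches the prefix `0000`. Each combined state is a pair, one component from each; accept when both components accept.
With 13 states:
       0  1 
>  A   B  C 
   B   D  E 
   C   F  G 
   D   H  E 
   E   F  G 
   F   I  E 
   G   F  G 
   H   J  E 
   I   I  E 
   J   J  K 
   K   L  M 
 * L   J  K 
 * M   L  M 
(> = start, * = accepting)

start=A; accept=L,M; A-0->B; A-1->C; B-0->D; B-1->E; C-0->F; C-1->G; D-0->H; D-1->E; E-0->F; E-1->G; F-0->I; F-1->E; G-0->F; G-1->G; H-0->J; H-1->E; I-0->I; I-1->E; J-0->J; J-1->K; K-0->L; K-1->M; L-0->J; L-1->K; M-0->L; M-1->M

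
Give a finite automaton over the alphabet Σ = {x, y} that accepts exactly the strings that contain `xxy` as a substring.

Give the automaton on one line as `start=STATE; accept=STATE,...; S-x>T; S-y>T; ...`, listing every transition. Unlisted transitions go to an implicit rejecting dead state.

start=S0; accept=S3; S0-x>S1; S0-y>S0; S1-x>S2; S1-y>S0; S2-x>S2; S2-y>S3; S3-x>S3; S3-y>S3

States S0..S2 record the length of the longest prefix of `xxy` that matches the current input suffix. Reaching S3 means `xxy` has been seen, and we stay there forever. Accept from S3.
        x   y  
>  S0   S1  S0 
   S1   S2  S0 
   S2   S2  S3 
 * S3   S3  S3 
(> = start, * = accepting)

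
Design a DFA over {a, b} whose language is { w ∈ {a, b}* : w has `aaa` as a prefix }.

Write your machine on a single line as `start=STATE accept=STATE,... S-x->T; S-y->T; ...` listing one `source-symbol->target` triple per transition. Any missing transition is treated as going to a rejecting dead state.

start=q0; accept=q3; q0-a->q1; q0-b->q4; q1-a->q2; q1-b->q4; q2-a->q3; q2-b->q4; q3-a->q3; q3-b->q3; q4-a->q4; q4-b->q4

Walk along `aaa` while the input agrees: from q0 take `a` to q1, and so on. Any deviation drops to the rejecting sink q4. Once q3 is reached the prefix is confirmed and every continuation is accepted.
A 5-state machine:
        a   b  
>  q0   q1  q4 
   q1   q2  q4 
   q2   q3  q4 
 * q3   q3  q3 
   q4   q4  q4 
(> = start, * = accepting)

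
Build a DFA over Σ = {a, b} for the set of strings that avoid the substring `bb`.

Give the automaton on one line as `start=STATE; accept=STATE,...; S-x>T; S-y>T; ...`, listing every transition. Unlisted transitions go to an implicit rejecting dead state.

Track partial matches of the forbidden pattern `bb`. State S2 is a dead state reached once `bb` has occurred; every other state accepts. S0 means no part of `bb` is currently matched.
A 3-state machine:
        a   b  
>* S0   S0  S1 
 * S1   S0  S2 
   S2   S2  S2 
(> = start, * = accepting)

start=S0; accept=S0,S1; S0-a>S0; S0-b>S1; S1-a>S0; S1-b>S2; S2-a>S2; S2-b>S2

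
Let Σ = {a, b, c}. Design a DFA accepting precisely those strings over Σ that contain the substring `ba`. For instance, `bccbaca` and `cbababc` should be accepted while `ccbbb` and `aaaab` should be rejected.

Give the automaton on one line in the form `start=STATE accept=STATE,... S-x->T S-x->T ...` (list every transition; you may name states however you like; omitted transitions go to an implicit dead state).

Track how much of `ba` has been matched so far: state S0 is no progress, S2 is the absorbing accept state reached once `ba` has occurred. Intermediate states record partial matches; on a mismatch, fall back to the longest reusable overlap.
A 3-state machine:
        a   b   c  
>  S0   S0  S1  S0 
   S1   S2  S1  S0 
 * S2   S2  S2  S2 
(> = start, * = accepting)

start=S0 accept=S2 S0-a->S0 S0-b->S1 S0-c->S0 S1-a->S2 S1-b->S1 S1-c->S0 S2-a->S2 S2-b->S2 S2-c->S2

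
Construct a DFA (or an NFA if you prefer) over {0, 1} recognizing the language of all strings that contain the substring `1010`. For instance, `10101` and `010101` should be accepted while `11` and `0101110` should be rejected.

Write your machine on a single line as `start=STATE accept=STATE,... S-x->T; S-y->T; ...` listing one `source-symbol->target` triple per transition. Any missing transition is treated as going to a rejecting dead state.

start=A; accept=E; A-0->A; A-1->B; B-0->C; B-1->B; C-0->A; C-1->D; D-0->E; D-1->B; E-0->E; E-1->E

States A..D record the length of the longest prefix of `1010` that matches the current input suffix. Reaching E means `1010` has been seen, and we stay there forever. Accept from E.
A 5-state machine:
       0  1 
>  A   A  B 
   B   C  B 
   C   A  D 
   D   E  B 
 * E   E  E 
(> = start, * = accepting)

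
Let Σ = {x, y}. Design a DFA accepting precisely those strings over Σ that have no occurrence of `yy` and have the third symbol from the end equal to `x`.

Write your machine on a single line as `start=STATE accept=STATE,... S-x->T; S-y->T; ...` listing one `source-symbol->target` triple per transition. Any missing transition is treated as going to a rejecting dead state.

Handle the two conditions separately and then intersect. One (3 states) tracks partial matches of the forbidden pattern `yy`; the other (15 states) tracks the last 3 symbols read. Each combined state is a pair, one component from each; accept when both components accept. Equivalent product states are then merged.
With 9 states:
       x  y 
>  A   B  C 
   B   D  E 
   C   B  F 
   D   G  H 
   E   I  F 
   F   F  F 
 * G   G  H 
 * H   I  F 
 * I   D  E 
(> = start, * = accepting)

start=A; accept=G,H,I; A-x->B; A-y->C; B-x->D; B-y->E; C-x->B; C-y->F; D-x->G; D-y->H; E-x->I; E-y->F; F-x->F; F-y->F; G-x->G; G-y->H; H-x->I; H-y->F; I-x->D; I-y->E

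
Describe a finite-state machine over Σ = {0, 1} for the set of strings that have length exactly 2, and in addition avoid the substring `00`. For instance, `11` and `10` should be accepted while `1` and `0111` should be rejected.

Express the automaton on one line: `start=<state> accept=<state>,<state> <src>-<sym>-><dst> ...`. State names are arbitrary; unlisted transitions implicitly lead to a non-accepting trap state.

Build one automaton per condition and run them in lockstep. The first has 4 states tracking the input length, saturating at 3; the second has 3 states tracking partial matches of the forbidden pattern `00`. A product state is a pair (one from each), accepting exactly when both do. After merging equivalent states the machine shrinks.
       0  1 
>  A   B  C 
   B   D  E 
   C   E  E 
   D   D  D 
 * E   D  D 
(> = start, * = accepting)

start=A accept=E A-0->B A-1->C B-0->D B-1->E C-0->E C-1->E D-0->D D-1->D E-0->D E-1->D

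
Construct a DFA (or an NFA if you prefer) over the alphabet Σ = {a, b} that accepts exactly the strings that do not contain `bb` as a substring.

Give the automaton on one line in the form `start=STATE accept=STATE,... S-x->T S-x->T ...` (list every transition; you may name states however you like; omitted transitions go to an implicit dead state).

start=s0 accept=s0,s1 s0-a->s0 s0-b->s1 s1-a->s0 s1-b->s2 s2-a->s2 s2-b->s2

This is the complement of 'contains `bb`'. Use the same substring-matching states — s0 through s2 holding how much of `bb` has just been matched — but flip the accepting set: everything except the trap s2 accepts.
        a   b  
>* s0   s0  s1 
 * s1   s0  s2 
   s2   s2  s2 
(> = start, * = accepting)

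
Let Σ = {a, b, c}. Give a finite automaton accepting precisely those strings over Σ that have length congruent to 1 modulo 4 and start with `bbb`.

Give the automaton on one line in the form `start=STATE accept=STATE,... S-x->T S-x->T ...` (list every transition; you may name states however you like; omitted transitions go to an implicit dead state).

Build one automaton per condition and run them in lockstep. One (4 states) tracks the input length modulo 4; the other (5 states) tracks whether the input so far still matches the prefix `bbb`. Each combined state is a pair, one component from each; accept when both components accept. After merging equivalent states the machine shrinks.
An 8-state machine:
        a   b   c  
>  q0   q1  q2  q1 
   q1   q1  q1  q1 
   q2   q1  q3  q1 
   q3   q1  q4  q1 
   q4   q5  q5  q5 
   q5   q6  q6  q6 
 * q6   q7  q7  q7 
   q7   q4  q4  q4 
(> = start, * = accepting)

start=q0 accept=q6 q0-a->q1 q0-b->q2 q0-c->q1 q1-a->q1 q1-b->q1 q1-c->q1 q2-a->q1 q2-b->q3 q2-c->q1 q3-a->q1 q3-b->q4 q3-c->q1 q4-a->q5 q4-b->q5 q4-c->q5 q5-a->q6 q5-b->q6 q5-c->q6 q6-a->q7 q6-b->q7 q6-c->q7 q7-a->q4 q7-b->q4 q7-c->q4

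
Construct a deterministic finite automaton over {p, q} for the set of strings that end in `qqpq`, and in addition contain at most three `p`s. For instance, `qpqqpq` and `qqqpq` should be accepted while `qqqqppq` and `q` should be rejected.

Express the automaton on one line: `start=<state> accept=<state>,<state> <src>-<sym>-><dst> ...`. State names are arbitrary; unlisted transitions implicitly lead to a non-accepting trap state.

Run two small machines in parallel and take their product. One (5 states) tracks how much of the suffix `qqpq` has currently been matched; the other (5 states) tracks the count of `p`s, saturating at 4. Each combined state is a pair, one component from each; accept when both components accept. Equivalent product states are then merged.
       p  q 
>  A   B  C 
   B   D  E 
   C   B  F 
   D   G  H 
   E   D  I 
   F   J  F 
   G   G  G 
   H   G  K 
   I   L  I 
   J   D  M 
   K   N  K 
   L   G  O 
 * M   D  I 
   N   G  P 
 * O   G  K 
 * P   G  G 
(> = start, * = accepting)

start=A accept=M,O,P A-p->B A-q->C B-p->D B-q->E C-p->B C-q->F D-p->G D-q->H E-p->D E-q->I F-p->J F-q->F G-p->G G-q->G H-p->G H-q->K I-p->L I-q->I J-p->D J-q->M K-p->N K-q->K L-p->G L-q->O M-p->D M-q->I N-p->G N-q->P O-p->G O-q->K P-p->G P-q->G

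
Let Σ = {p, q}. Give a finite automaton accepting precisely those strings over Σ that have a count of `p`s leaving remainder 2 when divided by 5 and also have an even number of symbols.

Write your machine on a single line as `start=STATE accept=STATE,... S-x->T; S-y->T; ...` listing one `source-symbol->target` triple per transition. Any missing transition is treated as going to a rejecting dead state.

start=s0; accept=s3; s0-p->s1; s0-q->s2; s1-p->s3; s1-q->s4; s2-p->s4; s2-q->s0; s3-p->s5; s3-q->s6; s4-p->s6; s4-q->s1; s5-p->s7; s5-q->s8; s6-p->s8; s6-q->s3; s7-p->s2; s7-q->s9; s8-p->s9; s8-q->s5; s9-p->s0; s9-q->s7

Handle the two conditions separately and then intersect. The first has 5 states tracking the count of `p`s modulo 5; the second has 2 states tracking the input length modulo 2. A product state is a pair (one from each), accepting exactly when both do.
        p   q  
>  s0   s1  s2 
   s1   s3  s4 
   s2   s4  s0 
 * s3   s5  s6 
   s4   s6  s1 
   s5   s7  s8 
   s6   s8  s3 
   s7   s2  s9 
   s8   s9  s5 
   s9   s0  s7 
(> = start, * = accepting)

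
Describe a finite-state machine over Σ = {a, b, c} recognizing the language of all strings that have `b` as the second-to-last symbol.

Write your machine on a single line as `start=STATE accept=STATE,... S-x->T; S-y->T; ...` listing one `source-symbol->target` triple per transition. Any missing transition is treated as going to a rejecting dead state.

start=q0; accept=q7,q8,q9; q0-a->q1; q0-b->q2; q0-c->q3; q1-a->q4; q1-b->q5; q1-c->q6; q2-a->q7; q2-b->q8; q2-c->q9; q3-a->q10; q3-b->q11; q3-c->q12; q4-a->q4; q4-b->q5; q4-c->q6; q5-a->q7; q5-b->q8; q5-c->q9; q6-a->q10; q6-b->q11; q6-c->q12; q7-a->q4; q7-b->q5; q7-c->q6; q8-a->q7; q8-b->q8; q8-c->q9; q9-a->q10; q9-b->q11; q9-c->q12; q10-a->q4; q10-b->q5; q10-c->q6; q11-a->q7; q11-b->q8; q11-c->q9; q12-a->q10; q12-b->q11; q12-c->q12

A DFA must remember the last 2 symbols (since which symbol is second-to-last isn't known until the input ends). Use one state per possible window of the last ≤2 symbols; accept from those whose window starts with `b`.
13 states suffice.
          a    b    c  
>  q0     q1   q2   q3 
   q1     q4   q5   q6 
   q2     q7   q8   q9 
   q3    q10  q11  q12 
   q4     q4   q5   q6 
   q5     q7   q8   q9 
   q6    q10  q11  q12 
 * q7     q4   q5   q6 
 * q8     q7   q8   q9 
 * q9    q10  q11  q12 
   q10    q4   q5   q6 
   q11    q7   q8   q9 
   q12   q10  q11  q12 
(> = start, * = accepting)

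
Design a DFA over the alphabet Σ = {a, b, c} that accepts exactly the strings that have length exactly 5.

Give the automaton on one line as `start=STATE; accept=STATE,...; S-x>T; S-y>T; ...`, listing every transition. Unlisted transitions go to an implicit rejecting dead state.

start=q0; accept=q5; q0-a>q1; q0-b>q1; q0-c>q1; q1-a>q2; q1-b>q2; q1-c>q2; q2-a>q3; q2-b>q3; q2-c>q3; q3-a>q4; q3-b>q4; q3-c>q4; q4-a>q5; q4-b>q5; q4-c>q5; q5-a>q6; q5-b>q6; q5-c>q6; q6-a>q6; q6-b>q6; q6-c>q6

Count input length up to 6: every symbol moves from q0 toward q6, which means 'more than 5' and absorbs. Accept from {q5}.
        a   b   c  
>  q0   q1  q1  q1 
   q1   q2  q2  q2 
   q2   q3  q3  q3 
   q3   q4  q4  q4 
   q4   q5  q5  q5 
 * q5   q6  q6  q6 
   q6   q6  q6  q6 
(> = start, * = accepting)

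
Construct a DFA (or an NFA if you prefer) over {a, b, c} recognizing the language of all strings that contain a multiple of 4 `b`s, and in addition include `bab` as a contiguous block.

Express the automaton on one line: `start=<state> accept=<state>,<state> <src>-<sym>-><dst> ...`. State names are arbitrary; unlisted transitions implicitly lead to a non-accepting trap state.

start=q0 accept=q13 q0-a->q0 q0-b->q1 q0-c->q0 q1-a->q2 q1-b->q3 q1-c->q4 q2-a->q4 q2-b->q5 q2-c->q4 q3-a->q6 q3-b->q7 q3-c->q8 q4-a->q4 q4-b->q3 q4-c->q4 q5-a->q5 q5-b->q9 q5-c->q5 q6-a->q8 q6-b->q9 q6-c->q8 q7-a->q10 q7-b->q11 q7-c->q12 q8-a->q8 q8-b->q7 q8-c->q8 q9-a->q9 q9-b->q13 q9-c->q9 q10-a->q12 q10-b->q13 q10-c->q12 q11-a->q14 q11-b->q1 q11-c->q0 q12-a->q12 q12-b->q11 q12-c->q12 q13-a->q13 q13-b->q15 q13-c->q13 q14-a->q0 q14-b->q15 q14-c->q0 q15-a->q15 q15-b->q5 q15-c->q15

Run two small machines in parallel and take their product. One (4 states) tracks the count of `b`s modulo 4; the other (4 states) tracks whether and how much of `bab` has been seen. Each combined state is a pair, one component from each; accept when both components accept.
A 16-state machine:
          a    b    c  
>  q0     q0   q1   q0 
   q1     q2   q3   q4 
   q2     q4   q5   q4 
   q3     q6   q7   q8 
   q4     q4   q3   q4 
   q5     q5   q9   q5 
   q6     q8   q9   q8 
   q7    q10  q11  q12 
   q8     q8   q7   q8 
   q9     q9  q13   q9 
   q10   q12  q13  q12 
   q11   q14   q1   q0 
   q12   q12  q11  q12 
 * q13   q13  q15  q13 
   q14    q0  q15   q0 
   q15   q15   q5  q15 
(> = start, * = accepting)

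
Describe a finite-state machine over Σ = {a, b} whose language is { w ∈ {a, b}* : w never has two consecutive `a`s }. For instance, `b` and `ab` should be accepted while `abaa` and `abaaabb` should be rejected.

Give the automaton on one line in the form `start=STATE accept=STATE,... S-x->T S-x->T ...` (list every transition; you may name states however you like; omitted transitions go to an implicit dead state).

This is the complement of 'contains `aa`'. Use the same substring-matching states — q0 through q2 holding how much of `aa` has just been matched — but flip the accepting set: everything except the trap q2 accepts.
A 3-state machine:
        a   b  
>* q0   q1  q0 
 * q1   q2  q0 
   q2   q2  q2 
(> = start, * = accepting)

start=q0 accept=q0,q1 q0-a->q1 q0-b->q0 q1-a->q2 q1-b->q0 q2-a->q2 q2-b->q2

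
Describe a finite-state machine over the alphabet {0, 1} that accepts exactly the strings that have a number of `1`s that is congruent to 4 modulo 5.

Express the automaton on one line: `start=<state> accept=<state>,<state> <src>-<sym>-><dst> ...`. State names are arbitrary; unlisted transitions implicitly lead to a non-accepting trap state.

start=q0 accept=q4 q0-0->q0 q0-1->q1 q1-0->q1 q1-1->q2 q2-0->q2 q2-1->q3 q3-0->q3 q3-1->q4 q4-0->q4 q4-1->q0

Keep the running count of `1`s modulo 5: each `1` advances along the cycle q0 → q1 → q2 → q3 → q4 → q0 while other symbols loop. Accept at q4.
A 5-state machine:
        0   1  
>  q0   q0  q1 
   q1   q1  q2 
   q2   q2  q3 
   q3   q3  q4 
 * q4   q4  q0 
(> = start, * = accepting)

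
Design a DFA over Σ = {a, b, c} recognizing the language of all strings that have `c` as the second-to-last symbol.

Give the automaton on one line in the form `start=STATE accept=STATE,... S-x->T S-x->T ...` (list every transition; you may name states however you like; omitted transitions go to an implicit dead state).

start=q0 accept=q10,q11,q12 q0-a->q1 q0-b->q2 q0-c->q3 q1-a->q4 q1-b->q5 q1-c->q6 q2-a->q7 q2-b->q8 q2-c->q9 q3-a->q10 q3-b->q11 q3-c->q12 q4-a->q4 q4-b->q5 q4-c->q6 q5-a->q7 q5-b->q8 q5-c->q9 q6-a->q10 q6-b->q11 q6-c->q12 q7-a->q4 q7-b->q5 q7-c->q6 q8-a->q7 q8-b->q8 q8-c->q9 q9-a->q10 q9-b->q11 q9-c->q12 q10-a->q4 q10-b->q5 q10-c->q6 q11-a->q7 q11-b->q8 q11-c->q9 q12-a->q10 q12-b->q11 q12-c->q12

A DFA must remember the last 2 symbols (since which symbol is second-to-last isn't known until the input ends). Use one state per possible window of the last ≤2 symbols; accept from those whose window starts with `c`.
A 13-state machine:
          a    b    c  
>  q0     q1   q2   q3 
   q1     q4   q5   q6 
   q2     q7   q8   q9 
   q3    q10  q11  q12 
   q4     q4   q5   q6 
   q5     q7   q8   q9 
   q6    q10  q11  q12 
   q7     q4   q5   q6 
   q8     q7   q8   q9 
   q9    q10  q11  q12 
 * q10    q4   q5   q6 
 * q11    q7   q8   q9 
 * q12   q10  q11  q12 
(> = start, * = accepting)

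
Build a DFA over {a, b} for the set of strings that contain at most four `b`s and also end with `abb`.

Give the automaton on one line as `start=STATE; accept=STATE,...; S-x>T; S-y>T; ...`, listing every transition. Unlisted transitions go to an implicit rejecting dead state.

start=s0; accept=s6,s10,s14; s0-a>s1; s0-b>s2; s1-a>s1; s1-b>s3; s2-a>s4; s2-b>s5; s3-a>s4; s3-b>s6; s4-a>s4; s4-b>s7; s5-a>s8; s5-b>s9; s6-a>s8; s6-b>s9; s7-a>s8; s7-b>s10; s8-a>s8; s8-b>s11; s9-a>s12; s9-b>s13; s10-a>s12; s10-b>s13; s11-a>s12; s11-b>s14; s12-a>s12; s12-b>s15; s13-a>s16; s13-b>s17; s14-a>s16; s14-b>s17; s15-a>s16; s15-b>s18; s16-a>s16; s16-b>s19; s17-a>s20; s17-b>s17; s18-a>s20; s18-b>s17; s19-a>s20; s19-b>s18; s20-a>s20; s20-b>s19

Build one automaton per condition and run them in lockstep. The first has 6 states tracking the count of `b`s, saturating at 5; the second has 4 states tracking how much of the suffix `abb` has currently been matched. A product state is a pair (one from each), accepting exactly when both do.
With 21 states:
          a    b  
>  s0     s1   s2 
   s1     s1   s3 
   s2     s4   s5 
   s3     s4   s6 
   s4     s4   s7 
   s5     s8   s9 
 * s6     s8   s9 
   s7     s8  s10 
   s8     s8  s11 
   s9    s12  s13 
 * s10   s12  s13 
   s11   s12  s14 
   s12   s12  s15 
   s13   s16  s17 
 * s14   s16  s17 
   s15   s16  s18 
   s16   s16  s19 
   s17   s20  s17 
   s18   s20  s17 
   s19   s20  s18 
   s20   s20  s19 
(> = start, * = accepting)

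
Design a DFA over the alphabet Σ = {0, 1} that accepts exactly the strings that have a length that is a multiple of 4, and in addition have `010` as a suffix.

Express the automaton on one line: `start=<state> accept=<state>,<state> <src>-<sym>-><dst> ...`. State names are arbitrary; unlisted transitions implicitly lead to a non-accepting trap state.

start=q0 accept=q6 q0-0->q1 q0-1->q1 q1-0->q2 q1-1->q3 q2-0->q4 q2-1->q5 q3-0->q4 q3-1->q4 q4-0->q0 q4-1->q0 q5-0->q6 q5-1->q0 q6-0->q1 q6-1->q1

Run two small machines in parallel and take their product. The first has 4 states tracking the input length modulo 4; the second has 4 states tracking how much of the suffix `010` has currently been matched. A product state is a pair (one from each), accepting exactly when both do. After merging equivalent states the machine shrinks.
        0   1  
>  q0   q1  q1 
   q1   q2  q3 
   q2   q4  q5 
   q3   q4  q4 
   q4   q0  q0 
   q5   q6  q0 
 * q6   q1  q1 
(> = start, * = accepting)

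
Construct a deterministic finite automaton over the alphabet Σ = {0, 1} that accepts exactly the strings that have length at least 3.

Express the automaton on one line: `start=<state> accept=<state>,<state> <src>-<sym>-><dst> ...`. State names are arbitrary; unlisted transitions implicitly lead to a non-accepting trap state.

start=q0 accept=q3,q4 q0-0->q1 q0-1->q1 q1-0->q2 q1-1->q2 q2-0->q3 q2-1->q3 q3-0->q4 q3-1->q4 q4-0->q4 q4-1->q4

We only need to distinguish lengths 0, 1, …, 3, and '>3'. Chain q0 → q1 → q2 → q3 → q4 on every symbol, with q4 looping. Accepting states: {q3, q4}.
A 5-state machine:
        0   1  
>  q0   q1  q1 
   q1   q2  q2 
   q2   q3  q3 
 * q3   q4  q4 
 * q4   q4  q4 
(> = start, * = accepting)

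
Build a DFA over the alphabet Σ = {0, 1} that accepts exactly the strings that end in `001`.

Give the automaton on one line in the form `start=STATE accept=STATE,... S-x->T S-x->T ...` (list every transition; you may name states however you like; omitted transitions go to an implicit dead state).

Let each state record the length of the longest suffix of the input read so far that is also a prefix of `001`. S1 means the last symbol is `0`; S2 means the last 2 symbols are `00`; S3 means the last 3 symbols are `001`. Accept only at S3, where the string currently ends in `001`.
With 4 states:
        0   1  
>  S0   S1  S0 
   S1   S2  S0 
   S2   S2  S3 
 * S3   S1  S0 
(> = start, * = accepting)

start=S0 accept=S3 S0-0->S1 S0-1->S0 S1-0->S2 S1-1->S0 S2-0->S2 S2-1->S3 S3-0->S1 S3-1->S0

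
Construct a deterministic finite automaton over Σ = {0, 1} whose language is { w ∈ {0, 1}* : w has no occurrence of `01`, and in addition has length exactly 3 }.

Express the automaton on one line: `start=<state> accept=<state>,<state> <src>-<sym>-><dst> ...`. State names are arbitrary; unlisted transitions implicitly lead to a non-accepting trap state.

start=q0 accept=q6 q0-0->q1 q0-1->q2 q1-0->q3 q1-1->q4 q2-0->q3 q2-1->q5 q3-0->q6 q3-1->q4 q4-0->q4 q4-1->q4 q5-0->q6 q5-1->q6 q6-0->q4 q6-1->q4

Build one automaton per condition and run them in lockstep. One (3 states) tracks partial matches of the forbidden pattern `01`; the other (5 states) tracks the input length, saturating at 4. Each combined state is a pair, one component from each; accept when both components accept. After merging equivalent states the machine shrinks.
        0   1  
>  q0   q1  q2 
   q1   q3  q4 
   q2   q3  q5 
   q3   q6  q4 
   q4   q4  q4 
   q5   q6  q6 
 * q6   q4  q4 
(> = start, * = accepting)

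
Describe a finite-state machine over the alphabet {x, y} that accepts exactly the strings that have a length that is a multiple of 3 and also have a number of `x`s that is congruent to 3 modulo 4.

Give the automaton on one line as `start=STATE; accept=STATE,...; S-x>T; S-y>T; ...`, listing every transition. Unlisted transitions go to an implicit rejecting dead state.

Handle the two conditions separately and then intersect. The first has 3 states tracking the input length modulo 3; the second has 4 states tracking the count of `x`s modulo 4. A product state is a pair (one from each), accepting exactly when both do.
With 12 states:
          x    y  
>  q0     q1   q2 
   q1     q3   q4 
   q2     q4   q5 
   q3     q6   q7 
   q4     q7   q8 
   q5     q8   q0 
 * q6     q2   q9 
   q7     q9  q10 
   q8    q10   q1 
   q9     q5  q11 
   q10   q11   q3 
   q11    q0   q6 
(> = start, * = accepting)

start=q0; accept=q6; q0-x>q1; q0-y>q2; q1-x>q3; q1-y>q4; q2-x>q4; q2-y>q5; q3-x>q6; q3-y>q7; q4-x>q7; q4-y>q8; q5-x>q8; q5-y>q0; q6-x>q2; q6-y>q9; q7-x>q9; q7-y>q10; q8-x>q10; q8-y>q1; q9-x>q5; q9-y>q11; q10-x>q11; q10-y>q3; q11-x>q0; q11-y>q6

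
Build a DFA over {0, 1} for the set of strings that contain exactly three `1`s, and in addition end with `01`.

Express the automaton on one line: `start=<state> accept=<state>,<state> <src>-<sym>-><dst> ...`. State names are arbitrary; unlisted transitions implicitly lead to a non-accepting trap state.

Build one automaton per condition and run them in lockstep. The first has 5 states tracking the count of `1`s, saturating at 4; the second has 3 states tracking how much of the suffix `01` has currently been matched. A product state is a pair (one from each), accepting exactly when both do. Minimizing collapses redundant product states.
6 states suffice.
        0   1  
>  s0   s0  s1 
   s1   s1  s2 
   s2   s3  s4 
   s3   s3  s5 
   s4   s4  s4 
 * s5   s4  s4 
(> = start, * = accepting)

start=s0 accept=s5 s0-0->s0 s0-1->s1 s1-0->s1 s1-1->s2 s2-0->s3 s2-1->s4 s3-0->s3 s3-1->s5 s4-0->s4 s4-1->s4 s5-0->s4 s5-1->s4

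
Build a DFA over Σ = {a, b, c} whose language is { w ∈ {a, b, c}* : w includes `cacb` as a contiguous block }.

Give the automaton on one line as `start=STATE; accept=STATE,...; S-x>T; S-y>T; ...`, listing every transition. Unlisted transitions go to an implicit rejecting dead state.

States q0..q3 record the length of the longest prefix of `cacb` that matches the current input suffix. Reaching q4 means `cacb` has been seen, and we stay there forever. Accept from q4.
        a   b   c  
>  q0   q0  q0  q1 
   q1   q2  q0  q1 
   q2   q0  q0  q3 
   q3   q2  q4  q1 
 * q4   q4  q4  q4 
(> = start, * = accepting)

start=q0; accept=q4; q0-a>q0; q0-b>q0; q0-c>q1; q1-a>q2; q1-b>q0; q1-c>q1; q2-a>q0; q2-b>q0; q2-c>q3; q3-a>q2; q3-b>q4; q3-c>q1; q4-a>q4; q4-b>q4; q4-c>q4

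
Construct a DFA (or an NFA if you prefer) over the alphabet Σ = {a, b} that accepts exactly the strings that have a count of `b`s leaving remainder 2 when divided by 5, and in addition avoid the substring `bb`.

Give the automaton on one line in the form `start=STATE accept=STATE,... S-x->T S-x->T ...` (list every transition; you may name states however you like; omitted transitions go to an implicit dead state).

start=S0 accept=S4,S6 S0-a->S0 S0-b->S1 S1-a->S2 S1-b->S3 S2-a->S2 S2-b->S4 S3-a->S3 S3-b->S5 S4-a->S6 S4-b->S5 S5-a->S5 S5-b->S7 S6-a->S6 S6-b->S8 S7-a->S7 S7-b->S9 S8-a->S10 S8-b->S7 S9-a->S9 S9-b->S11 S10-a->S10 S10-b->S12 S11-a->S11 S11-b->S3 S12-a->S13 S12-b->S9 S13-a->S13 S13-b->S14 S14-a->S0 S14-b->S11

Handle the two conditions separately and then intersect. One (5 states) tracks the count of `b`s modulo 5; the other (3 states) tracks partial matches of the forbidden pattern `bb`. Each combined state is a pair, one component from each; accept when both components accept.
With 15 states:
          a    b  
>  S0     S0   S1 
   S1     S2   S3 
   S2     S2   S4 
   S3     S3   S5 
 * S4     S6   S5 
   S5     S5   S7 
 * S6     S6   S8 
   S7     S7   S9 
   S8    S10   S7 
   S9     S9  S11 
   S10   S10  S12 
   S11   S11   S3 
   S12   S13   S9 
   S13   S13  S14 
   S14    S0  S11 
(> = start, * = accepting)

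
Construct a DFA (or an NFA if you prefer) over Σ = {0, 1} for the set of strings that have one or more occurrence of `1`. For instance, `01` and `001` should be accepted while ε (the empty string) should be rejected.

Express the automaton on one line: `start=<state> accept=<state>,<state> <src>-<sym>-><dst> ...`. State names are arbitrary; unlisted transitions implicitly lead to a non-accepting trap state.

Only the number of `1`s matters, and only up to 2. Make a chain S0 → S1 → S2 advanced by each `1` (with S2 absorbing); every other symbol self-loops. The accepting set is {S1, S2}.
        0   1  
>  S0   S0  S1 
 * S1   S1  S2 
 * S2   S2  S2 
(> = start, * = accepting)

start=S0 accept=S1,S2 S0-0->S0 S0-1->S1 S1-0->S1 S1-1->S2 S2-0->S2 S2-1->S2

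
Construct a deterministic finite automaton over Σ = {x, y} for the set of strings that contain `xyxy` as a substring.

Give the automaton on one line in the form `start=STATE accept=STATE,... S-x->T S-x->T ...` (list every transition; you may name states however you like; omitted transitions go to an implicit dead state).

Track how much of `xyxy` has been matched so far: state q0 is no progress, q4 is the absorbing accept state reached once `xyxy` has occurred. Intermediate states record partial matches; on a mismatch, fall back to the longest reusable overlap.
5 states suffice.
        x   y  
>  q0   q1  q0 
   q1   q1  q2 
   q2   q3  q0 
   q3   q1  q4 
 * q4   q4  q4 
(> = start, * = accepting)

start=q0 accept=q4 q0-x->q1 q0-y->q0 q1-x->q1 q1-y->q2 q2-x->q3 q2-y->q0 q3-x->q1 q3-y->q4 q4-x->q4 q4-y->q4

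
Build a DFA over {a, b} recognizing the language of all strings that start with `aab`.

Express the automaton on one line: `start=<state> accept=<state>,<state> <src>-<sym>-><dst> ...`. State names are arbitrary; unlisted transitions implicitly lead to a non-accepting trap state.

Walk along `aab` while the input agrees: from S0 take `a` to S1, and so on. Any deviation drops to the rejecting sink S4. Once S3 is reached the prefix is confirmed and every continuation is accepted.
        a   b  
>  S0   S1  S4 
   S1   S2  S4 
   S2   S4  S3 
 * S3   S3  S3 
   S4   S4  S4 
(> = start, * = accepting)

start=S0 accept=S3 S0-a->S1 S0-b->S4 S1-a->S2 S1-b->S4 S2-a->S4 S2-b->S3 S3-a->S3 S3-b->S3 S4-a->S4 S4-b->S4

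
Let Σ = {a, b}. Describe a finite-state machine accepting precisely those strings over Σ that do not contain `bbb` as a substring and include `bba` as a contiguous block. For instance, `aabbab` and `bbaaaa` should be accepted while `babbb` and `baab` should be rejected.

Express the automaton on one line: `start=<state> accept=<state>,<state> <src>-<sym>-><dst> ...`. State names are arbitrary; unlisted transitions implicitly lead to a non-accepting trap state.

start=q0 accept=q3,q5,q6 q0-a->q0 q0-b->q1 q1-a->q0 q1-b->q2 q2-a->q3 q2-b->q4 q3-a->q3 q3-b->q5 q4-a->q4 q4-b->q4 q5-a->q3 q5-b->q6 q6-a->q3 q6-b->q4

Handle the two conditions separately and then intersect. The first has 4 states tracking partial matches of the forbidden pattern `bbb`; the second has 4 states tracking whether and how much of `bba` has been seen. A product state is a pair (one from each), accepting exactly when both do. Minimizing collapses redundant product states.
A 7-state machine:
        a   b  
>  q0   q0  q1 
   q1   q0  q2 
   q2   q3  q4 
 * q3   q3  q5 
   q4   q4  q4 
 * q5   q3  q6 
 * q6   q3  q4 
(> = start, * = accepting)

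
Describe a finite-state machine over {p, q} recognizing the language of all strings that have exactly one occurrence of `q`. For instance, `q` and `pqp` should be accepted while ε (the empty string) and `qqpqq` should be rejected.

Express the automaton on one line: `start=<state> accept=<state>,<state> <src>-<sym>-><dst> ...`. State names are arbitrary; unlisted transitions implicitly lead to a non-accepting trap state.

start=s0 accept=s1 s0-p->s0 s0-q->s1 s1-p->s1 s1-q->s2 s2-p->s2 s2-q->s2

Only the number of `q`s matters, and only up to 2. Make a chain s0 → s1 → s2 advanced by each `q` (with s2 absorbing); every other symbol self-loops. The accepting set is {s1}.
3 states suffice.
        p   q  
>  s0   s0  s1 
 * s1   s1  s2 
   s2   s2  s2 
(> = start, * = accepting)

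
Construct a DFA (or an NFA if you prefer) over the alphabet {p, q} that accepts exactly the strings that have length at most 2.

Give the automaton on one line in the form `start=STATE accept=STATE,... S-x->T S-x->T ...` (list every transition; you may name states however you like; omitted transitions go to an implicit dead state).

start=A accept=A,B,C A-p->B A-q->B B-p->C B-q->C C-p->D C-q->D D-p->D D-q->D

Count input length up to 3: every symbol moves from A toward D, which means 'more than 2' and absorbs. Accept from {A, B, C}.
A 4-state machine:
       p  q 
>* A   B  B 
 * B   C  C 
 * C   D  D 
   D   D  D 
(> = start, * = accepting)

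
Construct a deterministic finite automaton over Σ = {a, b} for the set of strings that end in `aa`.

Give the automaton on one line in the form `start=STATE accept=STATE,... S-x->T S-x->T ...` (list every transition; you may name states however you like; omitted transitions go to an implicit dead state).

start=S0 accept=S2 S0-a->S1 S0-b->S0 S1-a->S2 S1-b->S0 S2-a->S2 S2-b->S0

Remember how much of `aa` the current input suffix matches. State S0 means no match yet; S1 means the last symbol is `a`; S2 means the last 2 symbols are `aa`. Only S2 accepts. On a mismatch, fall back to the longest proper suffix that is still a prefix of `aa`.
3 states suffice.
        a   b  
>  S0   S1  S0 
   S1   S2  S0 
 * S2   S2  S0 
(> = start, * = accepting)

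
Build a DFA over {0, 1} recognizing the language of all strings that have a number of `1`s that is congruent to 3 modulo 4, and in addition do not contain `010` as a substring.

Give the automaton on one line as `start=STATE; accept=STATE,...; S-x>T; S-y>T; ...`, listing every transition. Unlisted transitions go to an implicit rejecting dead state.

Handle the two conditions separately and then intersect. One (4 states) tracks the count of `1`s modulo 4; the other (4 states) tracks partial matches of the forbidden pattern `010`. Each combined state is a pair, one component from each; accept when both components accept. Equivalent product states are then merged.
          0    1  
>  s0     s1   s2 
   s1     s1   s3 
   s2     s4   s5 
   s3     s6   s5 
   s4     s4   s7 
   s5     s8   s9 
   s6     s6   s6 
   s7     s6   s9 
   s8     s8  s10 
 * s9    s11   s0 
 * s10    s6   s0 
 * s11   s11  s12 
   s12    s6   s2 
(> = start, * = accepting)

start=s0; accept=s9,s10,s11; s0-0>s1; s0-1>s2; s1-0>s1; s1-1>s3; s2-0>s4; s2-1>s5; s3-0>s6; s3-1>s5; s4-0>s4; s4-1>s7; s5-0>s8; s5-1>s9; s6-0>s6; s6-1>s6; s7-0>s6; s7-1>s9; s8-0>s8; s8-1>s10; s9-0>s11; s9-1>s0; s10-0>s6; s10-1>s0; s11-0>s11; s11-1>s12; s12-0>s6; s12-1>s2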